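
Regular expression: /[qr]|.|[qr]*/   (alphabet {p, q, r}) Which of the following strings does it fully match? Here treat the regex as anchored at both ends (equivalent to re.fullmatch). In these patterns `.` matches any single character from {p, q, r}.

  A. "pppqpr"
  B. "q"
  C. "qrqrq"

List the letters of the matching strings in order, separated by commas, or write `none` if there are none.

A → no match
B → match
C → match

B, C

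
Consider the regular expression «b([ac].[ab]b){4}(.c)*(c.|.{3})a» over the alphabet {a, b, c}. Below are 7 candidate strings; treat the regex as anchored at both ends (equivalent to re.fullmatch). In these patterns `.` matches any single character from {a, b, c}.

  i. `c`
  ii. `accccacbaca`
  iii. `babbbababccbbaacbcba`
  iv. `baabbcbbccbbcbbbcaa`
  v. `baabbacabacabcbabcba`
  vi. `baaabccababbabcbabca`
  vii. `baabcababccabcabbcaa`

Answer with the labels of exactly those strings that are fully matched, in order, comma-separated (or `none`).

v

i → no match — must start with `b`
ii → no match — must start with `b`
iii → no match
iv → no match
v → match
vi → no match
vii → no match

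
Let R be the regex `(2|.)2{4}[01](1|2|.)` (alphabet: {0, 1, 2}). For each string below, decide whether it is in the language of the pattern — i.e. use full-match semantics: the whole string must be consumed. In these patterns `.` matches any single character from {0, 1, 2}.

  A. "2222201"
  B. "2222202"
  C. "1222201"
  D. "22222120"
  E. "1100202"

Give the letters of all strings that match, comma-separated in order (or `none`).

A, B, C

A → match
B → match
C → match
D → no match
E → no match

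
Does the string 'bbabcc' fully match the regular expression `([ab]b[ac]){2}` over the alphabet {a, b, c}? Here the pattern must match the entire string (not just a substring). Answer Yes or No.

No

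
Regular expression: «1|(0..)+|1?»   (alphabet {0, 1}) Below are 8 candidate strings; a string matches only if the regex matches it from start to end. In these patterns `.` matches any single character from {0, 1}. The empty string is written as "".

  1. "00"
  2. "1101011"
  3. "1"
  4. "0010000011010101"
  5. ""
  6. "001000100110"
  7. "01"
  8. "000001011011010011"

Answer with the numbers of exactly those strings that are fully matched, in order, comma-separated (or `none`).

1 → no match
2 → no match
3 → match
4 → no match
5 → match
6 → no match
7 → no match
8 → match

3, 5, 8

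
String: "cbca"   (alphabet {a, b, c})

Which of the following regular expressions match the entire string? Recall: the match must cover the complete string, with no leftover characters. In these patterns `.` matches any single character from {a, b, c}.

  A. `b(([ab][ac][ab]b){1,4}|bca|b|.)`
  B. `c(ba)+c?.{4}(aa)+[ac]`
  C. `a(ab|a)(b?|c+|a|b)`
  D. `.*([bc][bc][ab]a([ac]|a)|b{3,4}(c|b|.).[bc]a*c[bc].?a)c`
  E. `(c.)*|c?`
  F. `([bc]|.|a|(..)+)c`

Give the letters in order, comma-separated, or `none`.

A → no match — must start with "b"
B → no match — must start with "cba"
C → no match — must start with "a"
D → no match — must end with "c"
E → match
F → no match — must end with "c"

E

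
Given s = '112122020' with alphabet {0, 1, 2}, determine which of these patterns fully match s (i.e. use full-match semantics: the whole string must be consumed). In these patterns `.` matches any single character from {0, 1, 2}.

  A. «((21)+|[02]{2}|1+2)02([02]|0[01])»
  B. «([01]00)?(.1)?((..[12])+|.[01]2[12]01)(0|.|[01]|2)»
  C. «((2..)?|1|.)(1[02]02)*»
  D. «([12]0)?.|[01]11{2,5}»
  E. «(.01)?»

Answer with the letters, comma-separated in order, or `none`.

B

A → no match
B → match
C → no match
D → no match
E → no match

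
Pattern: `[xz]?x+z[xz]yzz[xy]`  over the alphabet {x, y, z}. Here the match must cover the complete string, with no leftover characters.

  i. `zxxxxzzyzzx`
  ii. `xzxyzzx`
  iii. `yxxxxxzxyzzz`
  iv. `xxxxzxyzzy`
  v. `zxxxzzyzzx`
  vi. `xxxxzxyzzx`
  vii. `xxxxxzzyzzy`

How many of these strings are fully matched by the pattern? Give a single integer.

i → match
ii → match
iii → no match
iv → match
v → match
vi → match
vii → match
Total matched: 6

6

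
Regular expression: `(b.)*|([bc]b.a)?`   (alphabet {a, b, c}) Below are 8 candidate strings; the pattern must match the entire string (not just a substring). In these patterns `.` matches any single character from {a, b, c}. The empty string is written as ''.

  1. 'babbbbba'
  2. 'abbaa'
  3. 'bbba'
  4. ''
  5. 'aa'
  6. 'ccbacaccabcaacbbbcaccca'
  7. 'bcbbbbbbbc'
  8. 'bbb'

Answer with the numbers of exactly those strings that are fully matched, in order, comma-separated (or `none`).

1. 'babbbbba' → match
2. 'abbaa' → no match
3. 'bbba' → match
4. '' → match
5. 'aa' → no match
6 → no match
7. 'bcbbbbbbbc' → match
8. 'bbb' → no match

1, 3, 4, 7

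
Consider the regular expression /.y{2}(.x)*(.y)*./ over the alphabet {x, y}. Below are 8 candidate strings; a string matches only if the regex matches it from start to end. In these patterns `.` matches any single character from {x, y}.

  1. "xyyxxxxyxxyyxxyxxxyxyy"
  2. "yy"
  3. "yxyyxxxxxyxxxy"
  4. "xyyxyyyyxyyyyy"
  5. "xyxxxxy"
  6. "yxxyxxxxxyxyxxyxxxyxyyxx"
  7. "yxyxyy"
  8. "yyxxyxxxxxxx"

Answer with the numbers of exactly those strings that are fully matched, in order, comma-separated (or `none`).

1 → no match
2 → no match
3 → no match
4 → no match
5 → no match
6 → no match
7 → no match
8 → no match

none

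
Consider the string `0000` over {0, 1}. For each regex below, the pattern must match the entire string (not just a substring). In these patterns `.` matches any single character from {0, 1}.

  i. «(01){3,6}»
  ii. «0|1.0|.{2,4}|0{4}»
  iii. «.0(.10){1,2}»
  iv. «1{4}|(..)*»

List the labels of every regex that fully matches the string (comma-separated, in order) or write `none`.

i → no match — must start with `01`
ii → match
iii → no match — must end with `10`
iv → match

ii, iv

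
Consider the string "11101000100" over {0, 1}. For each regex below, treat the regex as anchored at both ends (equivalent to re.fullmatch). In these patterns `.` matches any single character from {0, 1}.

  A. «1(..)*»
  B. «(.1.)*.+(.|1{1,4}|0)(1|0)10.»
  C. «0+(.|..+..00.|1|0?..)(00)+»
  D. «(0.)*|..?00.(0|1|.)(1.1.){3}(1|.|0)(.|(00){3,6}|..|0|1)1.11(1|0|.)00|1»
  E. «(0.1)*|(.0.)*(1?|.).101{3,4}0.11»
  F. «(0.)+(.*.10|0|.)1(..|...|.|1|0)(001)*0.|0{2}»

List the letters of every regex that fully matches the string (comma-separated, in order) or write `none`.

A, B

A → match
B → match
C → no match — must start with "0"
D → no match
E → no match
F → no match — must start with "0"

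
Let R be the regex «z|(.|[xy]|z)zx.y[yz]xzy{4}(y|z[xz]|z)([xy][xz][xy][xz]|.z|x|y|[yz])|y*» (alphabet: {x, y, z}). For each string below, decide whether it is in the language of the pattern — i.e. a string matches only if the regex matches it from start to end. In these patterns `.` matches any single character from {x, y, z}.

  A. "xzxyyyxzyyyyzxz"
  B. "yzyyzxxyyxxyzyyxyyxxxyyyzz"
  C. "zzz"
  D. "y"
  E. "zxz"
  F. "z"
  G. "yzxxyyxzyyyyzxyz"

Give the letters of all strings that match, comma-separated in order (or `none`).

A, D, F, G

A → match
B → no match
C → no match
D → match
E → no match
F → match
G → match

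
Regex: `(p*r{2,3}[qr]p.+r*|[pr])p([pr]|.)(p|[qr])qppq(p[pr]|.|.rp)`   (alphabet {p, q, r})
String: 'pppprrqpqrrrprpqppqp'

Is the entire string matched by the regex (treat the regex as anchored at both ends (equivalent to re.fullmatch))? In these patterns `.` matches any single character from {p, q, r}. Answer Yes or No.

Yes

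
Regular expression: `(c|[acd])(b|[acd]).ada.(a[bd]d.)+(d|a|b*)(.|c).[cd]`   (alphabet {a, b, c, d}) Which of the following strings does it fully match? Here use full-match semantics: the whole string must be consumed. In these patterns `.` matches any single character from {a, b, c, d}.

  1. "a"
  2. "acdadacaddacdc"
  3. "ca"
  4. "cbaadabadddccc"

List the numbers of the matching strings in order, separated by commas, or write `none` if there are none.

1 → no match
2 → match
3 → no match
4 → match

2, 4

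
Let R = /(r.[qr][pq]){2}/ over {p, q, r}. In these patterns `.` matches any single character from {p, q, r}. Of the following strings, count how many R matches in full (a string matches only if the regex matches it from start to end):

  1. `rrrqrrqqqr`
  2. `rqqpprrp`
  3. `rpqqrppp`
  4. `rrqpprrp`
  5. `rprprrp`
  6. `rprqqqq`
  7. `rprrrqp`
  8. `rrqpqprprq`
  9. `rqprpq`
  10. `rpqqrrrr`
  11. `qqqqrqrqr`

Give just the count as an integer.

0

1 → no match
2 → no match
3 → no match
4 → no match
5 → no match
6 → no match
7 → no match
8 → no match
9 → no match
10 → no match
11 → no match — must start with `r`
Total matched: 0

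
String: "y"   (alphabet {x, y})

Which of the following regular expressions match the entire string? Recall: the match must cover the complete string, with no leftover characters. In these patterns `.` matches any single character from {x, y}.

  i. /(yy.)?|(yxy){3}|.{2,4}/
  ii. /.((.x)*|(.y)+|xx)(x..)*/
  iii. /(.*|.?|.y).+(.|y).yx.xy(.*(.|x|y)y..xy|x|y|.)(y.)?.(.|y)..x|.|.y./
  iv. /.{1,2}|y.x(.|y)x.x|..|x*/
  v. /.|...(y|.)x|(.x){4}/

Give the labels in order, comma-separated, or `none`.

i → no match
ii → match
iii → match
iv → match
v → match

ii, iii, iv, v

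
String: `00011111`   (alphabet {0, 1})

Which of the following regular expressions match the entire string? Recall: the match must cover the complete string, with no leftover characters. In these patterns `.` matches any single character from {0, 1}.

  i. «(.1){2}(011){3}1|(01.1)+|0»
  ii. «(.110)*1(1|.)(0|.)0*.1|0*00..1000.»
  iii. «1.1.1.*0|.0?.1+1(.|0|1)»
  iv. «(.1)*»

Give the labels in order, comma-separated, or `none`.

iii

i → no match
ii → no match
iii → match
iv → no match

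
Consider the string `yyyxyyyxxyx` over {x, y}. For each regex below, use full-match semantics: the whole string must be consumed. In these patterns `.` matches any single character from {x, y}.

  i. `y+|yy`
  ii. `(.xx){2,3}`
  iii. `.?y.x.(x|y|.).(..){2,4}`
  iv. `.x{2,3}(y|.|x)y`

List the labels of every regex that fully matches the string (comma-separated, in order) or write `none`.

i → no match
ii → no match — must end with `xx`
iii → match
iv → no match — must end with `y`

iii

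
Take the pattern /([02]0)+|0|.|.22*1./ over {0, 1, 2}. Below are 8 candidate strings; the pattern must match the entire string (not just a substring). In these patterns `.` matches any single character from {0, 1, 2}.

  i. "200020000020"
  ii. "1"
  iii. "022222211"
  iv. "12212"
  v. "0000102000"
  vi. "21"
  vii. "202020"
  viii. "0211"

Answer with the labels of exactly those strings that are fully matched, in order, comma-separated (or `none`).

i, ii, iii, iv, vii, viii

i → match
ii → match
iii → match
iv → match
v → no match
vi → no match
vii → match
viii → match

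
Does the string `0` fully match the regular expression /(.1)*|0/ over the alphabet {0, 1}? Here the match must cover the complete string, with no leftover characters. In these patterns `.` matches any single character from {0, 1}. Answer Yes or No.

Yes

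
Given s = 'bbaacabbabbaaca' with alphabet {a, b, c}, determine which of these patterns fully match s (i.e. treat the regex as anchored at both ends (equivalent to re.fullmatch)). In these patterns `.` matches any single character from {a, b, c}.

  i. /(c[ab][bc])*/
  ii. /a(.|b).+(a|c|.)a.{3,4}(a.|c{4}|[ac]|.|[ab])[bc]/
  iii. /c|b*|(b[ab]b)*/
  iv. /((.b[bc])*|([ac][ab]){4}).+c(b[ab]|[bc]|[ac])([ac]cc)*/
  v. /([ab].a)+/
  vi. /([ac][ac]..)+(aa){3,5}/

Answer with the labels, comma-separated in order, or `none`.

i → no match
ii → no match — must start with 'a'
iii → no match
iv → match
v → match
vi → no match — must end with 'aa'

iv, v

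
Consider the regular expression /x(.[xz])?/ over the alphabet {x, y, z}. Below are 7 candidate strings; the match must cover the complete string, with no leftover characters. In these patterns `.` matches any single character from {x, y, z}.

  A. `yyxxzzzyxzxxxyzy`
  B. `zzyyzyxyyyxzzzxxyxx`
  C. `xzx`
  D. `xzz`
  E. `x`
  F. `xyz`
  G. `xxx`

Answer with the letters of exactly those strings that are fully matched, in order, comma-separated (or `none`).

A → no match — must start with `x`
B → no match — must start with `x`
C → match
D → match
E → match
F → match
G → match

C, D, E, F, G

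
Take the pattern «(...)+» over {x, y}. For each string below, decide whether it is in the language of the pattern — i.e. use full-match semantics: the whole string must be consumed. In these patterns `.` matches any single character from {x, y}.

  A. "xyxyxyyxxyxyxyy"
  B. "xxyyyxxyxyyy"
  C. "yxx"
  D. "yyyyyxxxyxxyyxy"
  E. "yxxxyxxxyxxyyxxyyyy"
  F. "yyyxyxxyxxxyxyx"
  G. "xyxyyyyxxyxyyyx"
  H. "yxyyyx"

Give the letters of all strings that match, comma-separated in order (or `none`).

A, B, C, D, F, G, H

A → match
B → match
C → match
D → match
E → no match
F → match
G → match
H → match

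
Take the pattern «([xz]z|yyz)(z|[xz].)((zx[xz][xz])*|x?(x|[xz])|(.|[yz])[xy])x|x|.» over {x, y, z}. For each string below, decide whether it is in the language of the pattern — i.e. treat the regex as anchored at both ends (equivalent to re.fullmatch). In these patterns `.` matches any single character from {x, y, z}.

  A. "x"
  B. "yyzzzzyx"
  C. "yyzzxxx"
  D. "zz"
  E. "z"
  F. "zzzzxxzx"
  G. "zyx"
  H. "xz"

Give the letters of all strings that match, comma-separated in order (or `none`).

A, B, C, E, F

A → match
B → match
C → match
D → no match
E → match
F → match
G → no match
H → no match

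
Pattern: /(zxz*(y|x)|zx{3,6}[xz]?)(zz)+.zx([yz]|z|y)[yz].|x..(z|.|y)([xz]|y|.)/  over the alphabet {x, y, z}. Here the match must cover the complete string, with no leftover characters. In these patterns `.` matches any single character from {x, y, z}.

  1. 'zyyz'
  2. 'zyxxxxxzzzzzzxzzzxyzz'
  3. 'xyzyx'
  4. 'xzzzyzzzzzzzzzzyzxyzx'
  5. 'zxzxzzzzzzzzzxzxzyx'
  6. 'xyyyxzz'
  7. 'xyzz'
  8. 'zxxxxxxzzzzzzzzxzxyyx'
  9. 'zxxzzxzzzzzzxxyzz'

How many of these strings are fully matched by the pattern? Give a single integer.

1 → no match
2 → no match
3 → match
4 → no match
5 → no match
6 → no match
7 → no match
8 → match
9 → no match
Total matched: 2

2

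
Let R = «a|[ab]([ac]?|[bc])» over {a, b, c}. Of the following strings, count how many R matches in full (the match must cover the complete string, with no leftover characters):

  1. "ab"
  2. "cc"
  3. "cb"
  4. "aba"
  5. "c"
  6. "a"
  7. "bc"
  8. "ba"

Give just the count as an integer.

4

1 → match
2 → no match
3 → no match
4 → no match
5 → no match
6 → match
7 → match
8 → match
Total matched: 4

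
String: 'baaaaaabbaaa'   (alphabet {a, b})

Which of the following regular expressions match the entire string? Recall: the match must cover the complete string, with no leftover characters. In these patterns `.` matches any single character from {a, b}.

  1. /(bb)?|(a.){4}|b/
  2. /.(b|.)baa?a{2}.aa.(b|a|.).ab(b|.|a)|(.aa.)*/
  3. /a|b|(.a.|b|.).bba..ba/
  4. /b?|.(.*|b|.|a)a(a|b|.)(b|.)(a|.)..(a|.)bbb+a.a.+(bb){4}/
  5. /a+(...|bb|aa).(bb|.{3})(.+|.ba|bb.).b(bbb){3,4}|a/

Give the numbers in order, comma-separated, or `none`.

1 → no match
2 → match
3 → no match
4 → no match
5 → no match — must start with 'a'

2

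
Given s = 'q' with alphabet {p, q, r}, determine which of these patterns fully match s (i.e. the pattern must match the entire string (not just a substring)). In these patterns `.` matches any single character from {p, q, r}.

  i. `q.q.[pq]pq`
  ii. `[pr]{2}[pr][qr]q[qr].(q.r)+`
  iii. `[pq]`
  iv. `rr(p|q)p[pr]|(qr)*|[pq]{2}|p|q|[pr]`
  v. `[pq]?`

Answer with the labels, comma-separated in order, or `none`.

i → no match — must end with 'pq'
ii → no match — must end with 'r'
iii → match
iv → match
v → match

iii, iv, v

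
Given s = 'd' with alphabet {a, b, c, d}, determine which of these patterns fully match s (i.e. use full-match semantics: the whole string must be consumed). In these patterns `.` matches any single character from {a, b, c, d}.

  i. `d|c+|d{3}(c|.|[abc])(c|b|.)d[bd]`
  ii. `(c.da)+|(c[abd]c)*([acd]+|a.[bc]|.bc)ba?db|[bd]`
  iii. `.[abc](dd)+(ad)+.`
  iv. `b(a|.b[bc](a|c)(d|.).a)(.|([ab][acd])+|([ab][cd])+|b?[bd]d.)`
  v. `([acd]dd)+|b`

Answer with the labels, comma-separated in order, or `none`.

i, ii

i → match
ii → match
iii → no match
iv → no match — must start with 'b'
v → no match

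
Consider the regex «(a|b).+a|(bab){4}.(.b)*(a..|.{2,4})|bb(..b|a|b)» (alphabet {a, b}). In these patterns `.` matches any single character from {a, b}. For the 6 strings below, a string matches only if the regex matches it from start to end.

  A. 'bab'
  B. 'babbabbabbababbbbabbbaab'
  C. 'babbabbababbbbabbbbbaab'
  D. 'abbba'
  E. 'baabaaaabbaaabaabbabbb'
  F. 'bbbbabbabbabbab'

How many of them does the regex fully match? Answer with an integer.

A. 'bab' → no match
B → match
C → no match
D. 'abbba' → match
E → no match
F → no match
Total matched: 2

2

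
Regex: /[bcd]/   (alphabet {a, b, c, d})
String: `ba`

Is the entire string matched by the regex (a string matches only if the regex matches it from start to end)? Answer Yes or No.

No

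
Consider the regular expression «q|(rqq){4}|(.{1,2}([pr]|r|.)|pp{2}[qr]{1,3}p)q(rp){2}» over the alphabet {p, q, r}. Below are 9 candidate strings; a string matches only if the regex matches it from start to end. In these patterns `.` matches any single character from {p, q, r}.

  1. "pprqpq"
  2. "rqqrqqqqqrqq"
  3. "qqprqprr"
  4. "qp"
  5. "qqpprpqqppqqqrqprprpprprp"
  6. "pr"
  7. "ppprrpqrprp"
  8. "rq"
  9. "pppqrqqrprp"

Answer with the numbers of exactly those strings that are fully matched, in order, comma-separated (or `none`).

1 → no match
2 → no match
3 → no match
4 → no match
5 → no match
6 → no match
7 → match
8 → no match
9 → no match

7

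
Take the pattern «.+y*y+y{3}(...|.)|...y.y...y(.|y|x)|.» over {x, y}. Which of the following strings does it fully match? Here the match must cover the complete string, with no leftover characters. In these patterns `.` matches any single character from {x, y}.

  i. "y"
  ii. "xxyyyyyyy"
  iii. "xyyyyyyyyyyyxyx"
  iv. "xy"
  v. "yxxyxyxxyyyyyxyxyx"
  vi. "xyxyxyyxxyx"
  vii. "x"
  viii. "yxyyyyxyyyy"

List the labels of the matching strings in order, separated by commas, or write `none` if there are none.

i, ii, iii, vi, vii, viii

i → match
ii → match
iii → match
iv → no match
v → no match
vi → match
vii → match
viii → match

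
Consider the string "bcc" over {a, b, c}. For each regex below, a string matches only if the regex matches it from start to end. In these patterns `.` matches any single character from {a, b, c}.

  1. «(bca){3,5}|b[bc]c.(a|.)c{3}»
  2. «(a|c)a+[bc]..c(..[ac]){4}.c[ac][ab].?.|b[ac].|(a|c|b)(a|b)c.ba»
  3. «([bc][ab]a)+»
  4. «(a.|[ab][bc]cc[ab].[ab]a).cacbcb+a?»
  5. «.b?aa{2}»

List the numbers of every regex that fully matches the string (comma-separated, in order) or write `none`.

1 → no match
2 → match
3 → no match — must end with "a"
4 → no match
5 → no match — must end with "a"

2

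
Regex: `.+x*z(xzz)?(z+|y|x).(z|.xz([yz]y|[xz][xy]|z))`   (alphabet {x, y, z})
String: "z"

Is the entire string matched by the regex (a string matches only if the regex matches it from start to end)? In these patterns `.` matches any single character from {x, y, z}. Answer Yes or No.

No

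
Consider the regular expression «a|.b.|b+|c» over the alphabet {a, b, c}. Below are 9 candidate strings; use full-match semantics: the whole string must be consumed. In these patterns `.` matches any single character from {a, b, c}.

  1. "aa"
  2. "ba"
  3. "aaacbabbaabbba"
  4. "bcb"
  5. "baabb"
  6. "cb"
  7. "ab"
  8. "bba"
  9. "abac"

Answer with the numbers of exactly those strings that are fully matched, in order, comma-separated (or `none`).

8

1 → no match
2 → no match
3 → no match
4 → no match
5 → no match
6 → no match
7 → no match
8 → match
9 → no match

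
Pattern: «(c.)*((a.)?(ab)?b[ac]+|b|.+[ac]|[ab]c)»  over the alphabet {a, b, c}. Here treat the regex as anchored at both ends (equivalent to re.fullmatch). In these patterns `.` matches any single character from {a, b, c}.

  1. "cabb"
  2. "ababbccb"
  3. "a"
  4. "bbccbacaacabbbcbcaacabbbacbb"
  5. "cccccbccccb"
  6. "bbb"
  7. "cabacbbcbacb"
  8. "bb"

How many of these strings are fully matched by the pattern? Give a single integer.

1 → no match
2 → no match
3 → no match
4 → no match
5 → match
6 → no match
7 → no match
8 → no match
Total matched: 1

1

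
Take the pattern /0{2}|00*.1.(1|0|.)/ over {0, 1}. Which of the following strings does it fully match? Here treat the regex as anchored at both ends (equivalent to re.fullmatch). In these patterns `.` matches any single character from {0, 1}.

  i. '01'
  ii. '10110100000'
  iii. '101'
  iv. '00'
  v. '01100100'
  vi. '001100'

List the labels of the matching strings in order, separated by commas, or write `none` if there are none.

i. '01' → no match
ii. '10110100000' → no match — must start with '0'
iii. '101' → no match — must start with '0'
iv. '00' → match
v. '01100100' → no match
vi. '001100' → match

iv, vi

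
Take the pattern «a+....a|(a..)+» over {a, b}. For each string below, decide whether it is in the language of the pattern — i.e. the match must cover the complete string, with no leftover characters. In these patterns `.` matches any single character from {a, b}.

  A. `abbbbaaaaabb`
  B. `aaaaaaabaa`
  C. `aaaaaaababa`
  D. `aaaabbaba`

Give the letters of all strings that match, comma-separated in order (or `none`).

A → no match
B → match
C → match
D → match

B, C, D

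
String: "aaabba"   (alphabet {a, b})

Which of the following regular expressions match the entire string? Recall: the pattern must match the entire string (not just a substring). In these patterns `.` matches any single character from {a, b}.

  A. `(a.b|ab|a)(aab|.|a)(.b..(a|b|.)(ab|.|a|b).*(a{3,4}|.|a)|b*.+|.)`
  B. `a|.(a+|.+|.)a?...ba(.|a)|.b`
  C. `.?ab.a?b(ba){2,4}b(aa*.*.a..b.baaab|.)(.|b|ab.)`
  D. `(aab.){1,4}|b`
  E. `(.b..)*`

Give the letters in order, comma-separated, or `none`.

A

A → match
B → no match
C → no match
D → no match
E → no match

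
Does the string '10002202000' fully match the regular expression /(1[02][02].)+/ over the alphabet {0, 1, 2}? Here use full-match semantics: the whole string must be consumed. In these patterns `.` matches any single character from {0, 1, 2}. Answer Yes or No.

No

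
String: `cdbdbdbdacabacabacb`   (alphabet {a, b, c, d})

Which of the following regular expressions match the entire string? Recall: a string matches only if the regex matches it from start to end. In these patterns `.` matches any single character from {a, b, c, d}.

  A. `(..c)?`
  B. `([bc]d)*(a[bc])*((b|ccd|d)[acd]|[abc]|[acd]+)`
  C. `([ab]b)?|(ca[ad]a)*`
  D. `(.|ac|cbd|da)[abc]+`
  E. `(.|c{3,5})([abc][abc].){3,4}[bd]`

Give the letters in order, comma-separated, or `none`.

A → no match
B → match
C → no match
D → no match
E → no match

B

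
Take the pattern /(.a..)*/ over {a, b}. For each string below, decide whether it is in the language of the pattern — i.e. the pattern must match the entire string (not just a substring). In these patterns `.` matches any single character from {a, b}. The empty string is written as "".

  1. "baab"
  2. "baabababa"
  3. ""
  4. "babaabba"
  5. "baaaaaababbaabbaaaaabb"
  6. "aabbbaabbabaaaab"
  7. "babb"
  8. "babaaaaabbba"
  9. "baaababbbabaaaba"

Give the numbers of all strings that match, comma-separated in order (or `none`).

1 → match
2 → no match
3 → match
4 → no match
5 → no match
6 → match
7 → match
8 → no match
9 → match

1, 3, 6, 7, 9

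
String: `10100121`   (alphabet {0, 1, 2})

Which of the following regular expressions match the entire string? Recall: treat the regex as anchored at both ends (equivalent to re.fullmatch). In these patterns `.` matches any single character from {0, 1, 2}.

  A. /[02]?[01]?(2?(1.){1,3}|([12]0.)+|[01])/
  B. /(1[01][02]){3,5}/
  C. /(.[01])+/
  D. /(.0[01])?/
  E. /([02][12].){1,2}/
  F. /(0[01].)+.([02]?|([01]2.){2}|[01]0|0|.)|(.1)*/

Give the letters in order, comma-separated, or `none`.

C

A → no match
B → no match
C → match
D → no match
E → no match
F → no match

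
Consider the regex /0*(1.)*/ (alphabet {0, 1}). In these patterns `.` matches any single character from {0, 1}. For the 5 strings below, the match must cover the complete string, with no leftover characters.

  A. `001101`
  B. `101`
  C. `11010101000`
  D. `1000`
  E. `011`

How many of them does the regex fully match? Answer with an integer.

1

A. `001101` → no match
B. `101` → no match
C. `11010101000` → no match
D. `1000` → no match
E. `011` → match
Total matched: 1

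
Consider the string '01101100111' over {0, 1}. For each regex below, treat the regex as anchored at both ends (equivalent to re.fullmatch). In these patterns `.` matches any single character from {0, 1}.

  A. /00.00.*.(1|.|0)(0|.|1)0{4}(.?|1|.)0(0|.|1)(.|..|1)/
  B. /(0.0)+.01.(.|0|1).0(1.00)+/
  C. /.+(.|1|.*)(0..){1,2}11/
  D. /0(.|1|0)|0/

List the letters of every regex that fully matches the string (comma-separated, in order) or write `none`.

C

A → no match — must start with '00'
B → no match — must end with '00'
C → match
D → no match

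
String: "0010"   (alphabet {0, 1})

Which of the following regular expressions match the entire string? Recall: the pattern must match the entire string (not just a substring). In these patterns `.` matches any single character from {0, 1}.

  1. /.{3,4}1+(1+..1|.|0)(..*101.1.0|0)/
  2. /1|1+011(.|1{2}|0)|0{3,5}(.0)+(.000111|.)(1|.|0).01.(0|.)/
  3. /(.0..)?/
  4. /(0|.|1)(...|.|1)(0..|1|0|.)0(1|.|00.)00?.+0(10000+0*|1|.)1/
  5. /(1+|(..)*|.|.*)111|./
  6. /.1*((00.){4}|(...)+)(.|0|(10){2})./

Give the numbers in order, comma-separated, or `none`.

3

1 → no match
2 → no match
3 → match
4 → no match — must end with "1"
5 → no match
6 → no match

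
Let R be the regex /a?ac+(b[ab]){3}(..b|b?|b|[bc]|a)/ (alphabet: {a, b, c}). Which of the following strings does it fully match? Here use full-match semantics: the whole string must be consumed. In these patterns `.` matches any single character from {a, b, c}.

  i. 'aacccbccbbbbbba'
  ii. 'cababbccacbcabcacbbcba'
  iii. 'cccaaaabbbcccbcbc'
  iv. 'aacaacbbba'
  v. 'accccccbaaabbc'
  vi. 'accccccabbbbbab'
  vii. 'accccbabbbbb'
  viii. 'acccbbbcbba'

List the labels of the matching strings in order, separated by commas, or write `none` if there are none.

i → no match
ii → no match
iii → no match
iv. 'aacaacbbba' → no match
v → no match
vi → no match
vii. 'accccbabbbbb' → match
viii. 'acccbbbcbba' → no match

vii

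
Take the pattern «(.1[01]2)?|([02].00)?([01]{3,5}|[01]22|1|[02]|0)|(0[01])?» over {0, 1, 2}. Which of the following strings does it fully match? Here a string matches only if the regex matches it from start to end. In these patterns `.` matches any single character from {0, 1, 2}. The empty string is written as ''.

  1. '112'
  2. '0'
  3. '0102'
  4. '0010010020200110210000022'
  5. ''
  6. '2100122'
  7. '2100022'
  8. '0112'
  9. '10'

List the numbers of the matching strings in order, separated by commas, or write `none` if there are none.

2, 3, 5, 6, 7, 8

1 → no match
2 → match
3 → match
4 → no match
5 → match
6 → match
7 → match
8 → match
9 → no match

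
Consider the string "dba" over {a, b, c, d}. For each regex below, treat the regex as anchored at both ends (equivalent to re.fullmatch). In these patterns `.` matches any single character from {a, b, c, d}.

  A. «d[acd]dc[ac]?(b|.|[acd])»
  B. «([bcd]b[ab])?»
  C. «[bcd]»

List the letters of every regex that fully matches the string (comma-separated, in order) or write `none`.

A → no match
B → match
C → no match

B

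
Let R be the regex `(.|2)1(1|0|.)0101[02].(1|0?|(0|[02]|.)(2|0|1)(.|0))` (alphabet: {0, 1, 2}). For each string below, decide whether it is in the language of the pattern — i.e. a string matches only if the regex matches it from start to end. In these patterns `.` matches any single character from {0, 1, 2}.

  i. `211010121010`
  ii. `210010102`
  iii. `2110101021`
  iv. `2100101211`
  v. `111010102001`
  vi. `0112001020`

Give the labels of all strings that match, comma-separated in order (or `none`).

i, ii, iii, iv, v

i → match
ii → match
iii → match
iv → match
v → match
vi → no match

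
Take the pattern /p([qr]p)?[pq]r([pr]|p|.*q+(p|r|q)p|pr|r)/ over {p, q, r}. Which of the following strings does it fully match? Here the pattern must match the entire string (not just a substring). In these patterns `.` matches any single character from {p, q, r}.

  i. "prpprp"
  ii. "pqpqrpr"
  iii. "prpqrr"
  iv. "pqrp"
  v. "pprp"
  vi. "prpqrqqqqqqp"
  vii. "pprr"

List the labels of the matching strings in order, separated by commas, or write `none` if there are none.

i → match
ii → match
iii → match
iv → match
v → match
vi → match
vii → match

i, ii, iii, iv, v, vi, vii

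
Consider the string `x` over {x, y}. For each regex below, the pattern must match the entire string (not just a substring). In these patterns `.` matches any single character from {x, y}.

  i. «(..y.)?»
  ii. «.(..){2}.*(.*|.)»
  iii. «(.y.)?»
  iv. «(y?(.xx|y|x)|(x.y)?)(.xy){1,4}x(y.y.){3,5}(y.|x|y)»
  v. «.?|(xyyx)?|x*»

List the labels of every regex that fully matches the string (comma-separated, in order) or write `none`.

i → no match
ii → no match
iii → no match
iv → no match
v → match

v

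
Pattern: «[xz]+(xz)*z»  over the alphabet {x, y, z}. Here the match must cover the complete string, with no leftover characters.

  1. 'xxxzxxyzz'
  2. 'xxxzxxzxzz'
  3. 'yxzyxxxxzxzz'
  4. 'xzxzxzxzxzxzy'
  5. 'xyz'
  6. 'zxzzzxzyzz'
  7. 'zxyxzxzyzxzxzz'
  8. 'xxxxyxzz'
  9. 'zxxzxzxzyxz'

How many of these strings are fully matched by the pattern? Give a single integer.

1

1 → no match
2 → match
3 → no match
4 → no match — must end with 'z'
5 → no match
6 → no match
7 → no match
8 → no match
9 → no match
Total matched: 1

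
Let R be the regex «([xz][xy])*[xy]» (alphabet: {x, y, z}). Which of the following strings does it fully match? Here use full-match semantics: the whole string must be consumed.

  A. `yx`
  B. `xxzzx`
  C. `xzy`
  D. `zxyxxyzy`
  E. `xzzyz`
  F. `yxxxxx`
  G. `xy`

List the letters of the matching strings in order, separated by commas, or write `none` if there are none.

none

A. `yx` → no match
B. `xxzzx` → no match
C. `xzy` → no match
D. `zxyxxyzy` → no match
E. `xzzyz` → no match
F. `yxxxxx` → no match
G. `xy` → no match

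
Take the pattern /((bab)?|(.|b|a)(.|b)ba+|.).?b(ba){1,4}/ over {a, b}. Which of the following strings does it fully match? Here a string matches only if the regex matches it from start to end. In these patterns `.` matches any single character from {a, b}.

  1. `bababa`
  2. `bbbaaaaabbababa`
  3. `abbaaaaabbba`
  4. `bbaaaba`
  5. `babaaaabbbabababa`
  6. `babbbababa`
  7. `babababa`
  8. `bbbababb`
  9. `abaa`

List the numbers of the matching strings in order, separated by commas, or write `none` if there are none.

1 → no match
2 → match
3 → match
4 → no match
5 → match
6 → match
7 → no match
8 → no match — must end with `ba`
9 → no match — must end with `ba`

2, 3, 5, 6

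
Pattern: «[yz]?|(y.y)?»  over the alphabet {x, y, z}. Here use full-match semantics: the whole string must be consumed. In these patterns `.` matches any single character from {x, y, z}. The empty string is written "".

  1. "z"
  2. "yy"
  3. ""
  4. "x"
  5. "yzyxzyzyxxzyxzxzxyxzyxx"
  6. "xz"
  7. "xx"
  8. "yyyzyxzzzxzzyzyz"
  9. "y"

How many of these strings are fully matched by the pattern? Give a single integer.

1. "z" → match
2. "yy" → no match
3. "" → match
4. "x" → no match
5 → no match
6. "xz" → no match
7. "xx" → no match
8 → no match
9. "y" → match
Total matched: 3

3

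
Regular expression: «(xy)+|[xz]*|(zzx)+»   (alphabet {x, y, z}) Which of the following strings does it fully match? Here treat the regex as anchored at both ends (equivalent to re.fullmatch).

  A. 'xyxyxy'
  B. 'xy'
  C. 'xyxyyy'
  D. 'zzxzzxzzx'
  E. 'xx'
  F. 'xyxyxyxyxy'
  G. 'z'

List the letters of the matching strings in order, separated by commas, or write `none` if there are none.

A → match
B → match
C → no match
D → match
E → match
F → match
G → match

A, B, D, E, F, G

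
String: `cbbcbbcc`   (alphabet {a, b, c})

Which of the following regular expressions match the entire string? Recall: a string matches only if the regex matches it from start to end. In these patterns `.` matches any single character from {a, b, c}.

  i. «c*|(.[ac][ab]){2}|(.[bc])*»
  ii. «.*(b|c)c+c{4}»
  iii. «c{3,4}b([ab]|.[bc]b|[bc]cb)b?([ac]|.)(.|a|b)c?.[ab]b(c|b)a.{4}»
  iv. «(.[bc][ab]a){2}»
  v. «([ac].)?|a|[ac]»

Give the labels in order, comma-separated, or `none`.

i

i → match
ii → no match
iii → no match
iv → no match — must end with `a`
v → no match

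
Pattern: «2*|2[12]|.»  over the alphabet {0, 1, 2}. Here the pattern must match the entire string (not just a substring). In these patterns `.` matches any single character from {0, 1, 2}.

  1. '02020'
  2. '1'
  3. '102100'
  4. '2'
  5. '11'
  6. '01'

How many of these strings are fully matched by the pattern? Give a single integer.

2

1 → no match
2 → match
3 → no match
4 → match
5 → no match
6 → no match
Total matched: 2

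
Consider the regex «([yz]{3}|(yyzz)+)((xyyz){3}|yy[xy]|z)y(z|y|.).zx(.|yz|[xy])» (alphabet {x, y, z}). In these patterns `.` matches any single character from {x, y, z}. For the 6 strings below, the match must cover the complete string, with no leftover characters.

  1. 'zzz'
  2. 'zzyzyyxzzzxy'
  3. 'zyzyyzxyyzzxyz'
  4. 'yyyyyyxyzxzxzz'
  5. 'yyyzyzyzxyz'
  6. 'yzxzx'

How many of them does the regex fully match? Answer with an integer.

1. 'zzz' → no match
2. 'zzyzyyxzzzxy' → no match
3 → no match
4 → no match
5. 'yyyzyzyzxyz' → match
6. 'yzxzx' → no match
Total matched: 1

1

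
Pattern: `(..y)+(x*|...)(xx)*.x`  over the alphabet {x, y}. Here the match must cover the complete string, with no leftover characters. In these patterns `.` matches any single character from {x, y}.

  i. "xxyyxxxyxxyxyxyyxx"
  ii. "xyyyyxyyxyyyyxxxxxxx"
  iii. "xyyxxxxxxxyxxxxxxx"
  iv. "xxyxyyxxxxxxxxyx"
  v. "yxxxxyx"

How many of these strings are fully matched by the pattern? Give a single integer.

i → no match
ii → no match
iii → no match
iv → match
v → no match
Total matched: 1

1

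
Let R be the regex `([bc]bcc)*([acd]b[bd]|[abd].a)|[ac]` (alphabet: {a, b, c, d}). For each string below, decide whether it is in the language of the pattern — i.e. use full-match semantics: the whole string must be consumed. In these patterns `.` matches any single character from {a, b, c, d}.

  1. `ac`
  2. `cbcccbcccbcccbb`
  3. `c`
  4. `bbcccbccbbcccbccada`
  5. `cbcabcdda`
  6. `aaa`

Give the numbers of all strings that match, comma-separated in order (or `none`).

2, 3, 4, 6

1 → no match
2 → match
3 → match
4 → match
5 → no match
6 → match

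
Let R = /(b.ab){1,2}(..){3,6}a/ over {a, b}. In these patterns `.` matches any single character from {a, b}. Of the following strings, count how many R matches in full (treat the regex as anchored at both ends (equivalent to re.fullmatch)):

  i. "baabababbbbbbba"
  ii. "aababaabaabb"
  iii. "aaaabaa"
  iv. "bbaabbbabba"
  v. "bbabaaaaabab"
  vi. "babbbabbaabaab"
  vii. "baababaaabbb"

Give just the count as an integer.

i → match
ii → no match — must start with "b"
iii → no match — must start with "b"
iv → no match
v → no match — must end with "a"
vi → no match — must end with "a"
vii → no match — must end with "a"
Total matched: 1

1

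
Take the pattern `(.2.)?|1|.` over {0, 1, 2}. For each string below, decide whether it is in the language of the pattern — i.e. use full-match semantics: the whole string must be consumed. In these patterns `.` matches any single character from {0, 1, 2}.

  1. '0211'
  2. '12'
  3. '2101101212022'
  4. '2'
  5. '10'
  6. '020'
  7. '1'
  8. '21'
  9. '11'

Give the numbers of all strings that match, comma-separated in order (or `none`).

1 → no match
2 → no match
3 → no match
4 → match
5 → no match
6 → match
7 → match
8 → no match
9 → no match

4, 6, 7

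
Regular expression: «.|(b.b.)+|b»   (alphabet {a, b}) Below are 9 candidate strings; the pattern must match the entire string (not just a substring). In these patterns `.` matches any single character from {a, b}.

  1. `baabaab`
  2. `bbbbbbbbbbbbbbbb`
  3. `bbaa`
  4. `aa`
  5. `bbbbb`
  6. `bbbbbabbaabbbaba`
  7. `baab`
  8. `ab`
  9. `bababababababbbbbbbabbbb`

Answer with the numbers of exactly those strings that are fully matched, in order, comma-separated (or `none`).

1 → no match
2 → match
3 → no match
4 → no match
5 → no match
6 → no match
7 → no match
8 → no match
9 → match

2, 9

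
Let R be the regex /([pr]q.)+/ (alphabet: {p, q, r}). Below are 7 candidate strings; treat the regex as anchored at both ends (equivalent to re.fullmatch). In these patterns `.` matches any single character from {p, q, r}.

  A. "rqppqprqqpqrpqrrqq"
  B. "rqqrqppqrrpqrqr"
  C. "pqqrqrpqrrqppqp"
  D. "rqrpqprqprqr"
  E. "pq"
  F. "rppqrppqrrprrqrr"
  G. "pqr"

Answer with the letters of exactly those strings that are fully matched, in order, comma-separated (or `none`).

A → match
B → no match
C → match
D → match
E → no match
F → no match
G → match

A, C, D, G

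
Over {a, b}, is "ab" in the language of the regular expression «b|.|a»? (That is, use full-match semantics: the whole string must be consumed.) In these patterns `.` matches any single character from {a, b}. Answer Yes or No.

No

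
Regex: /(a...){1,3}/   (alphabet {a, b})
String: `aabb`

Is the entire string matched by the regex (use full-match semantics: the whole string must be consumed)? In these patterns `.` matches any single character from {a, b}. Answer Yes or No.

Yes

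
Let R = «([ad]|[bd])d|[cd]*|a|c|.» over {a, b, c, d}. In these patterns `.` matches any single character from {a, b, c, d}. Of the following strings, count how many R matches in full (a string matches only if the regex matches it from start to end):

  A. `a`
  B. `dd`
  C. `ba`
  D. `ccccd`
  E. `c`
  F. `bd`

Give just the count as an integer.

5

A → match
B → match
C → no match
D → match
E → match
F → match
Total matched: 5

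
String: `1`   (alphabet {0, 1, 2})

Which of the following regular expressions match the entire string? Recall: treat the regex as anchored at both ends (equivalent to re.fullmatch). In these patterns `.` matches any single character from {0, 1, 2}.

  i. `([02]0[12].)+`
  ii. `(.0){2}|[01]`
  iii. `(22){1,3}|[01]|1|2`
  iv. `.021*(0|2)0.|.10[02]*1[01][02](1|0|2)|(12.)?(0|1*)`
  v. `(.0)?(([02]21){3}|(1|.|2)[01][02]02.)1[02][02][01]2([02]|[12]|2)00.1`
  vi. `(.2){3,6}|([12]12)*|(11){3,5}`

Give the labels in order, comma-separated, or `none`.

i → no match
ii → match
iii → match
iv → match
v → no match
vi → no match

ii, iii, iv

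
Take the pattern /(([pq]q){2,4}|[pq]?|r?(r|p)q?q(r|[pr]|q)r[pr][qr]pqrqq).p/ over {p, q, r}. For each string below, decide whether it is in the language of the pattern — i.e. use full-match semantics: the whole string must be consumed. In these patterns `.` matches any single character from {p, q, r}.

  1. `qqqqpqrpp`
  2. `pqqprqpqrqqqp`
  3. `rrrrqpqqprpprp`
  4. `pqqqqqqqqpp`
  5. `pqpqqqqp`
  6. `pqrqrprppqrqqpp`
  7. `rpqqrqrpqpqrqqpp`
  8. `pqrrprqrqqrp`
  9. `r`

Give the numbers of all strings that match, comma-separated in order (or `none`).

1 → no match
2 → no match
3 → no match
4 → no match
5 → match
6 → no match
7 → no match
8 → no match
9 → no match — must end with `p`

5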